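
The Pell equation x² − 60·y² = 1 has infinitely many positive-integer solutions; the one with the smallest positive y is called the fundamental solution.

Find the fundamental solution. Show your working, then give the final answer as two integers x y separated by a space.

31 4

d=60: √d = [7; 1,2,1,14] (ℓ=4, even), read p_3/q_3
a_0=7:  p_0=7·1+0=7,  q_0=7·0+1=1
…
a_2=2:  p_2=2·8+7=23,  q_2=2·1+1=3
a_3=1:  p_3=1·23+8=31,  q_3=1·3+1=4
(x₁, y₁) = (31, 4);  31² − 60·4² = 1 ✓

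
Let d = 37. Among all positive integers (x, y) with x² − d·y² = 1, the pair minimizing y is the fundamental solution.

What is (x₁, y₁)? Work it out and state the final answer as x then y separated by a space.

73 12

[6; 12] for √37; ℓ=1 ⇒ convergent index 1
step 0: (6, 1)  from 6·(1,0) + (0,1)
step 1: (73, 12)  from 12·(6,1) + (1,0)
fundamental: x₁=73, y₁=12  (since 5329 − 37·144 = 1)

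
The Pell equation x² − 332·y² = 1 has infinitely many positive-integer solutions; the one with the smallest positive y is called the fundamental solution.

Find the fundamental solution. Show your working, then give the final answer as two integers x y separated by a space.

13447 738

[18; 4,1,1,8,1,1,4,36] for √332; ℓ=8 ⇒ convergent index 7
k=0  a_k=18  p_k/q_k = 18/1
…
k=4  a_k=8  p_k/q_k = 1403/77
k=5  a_k=1  p_k/q_k = 1567/86
k=6  a_k=1  p_k/q_k = 2970/163
k=7  a_k=4  p_k/q_k = 13447/738
(x₁, y₁) = (13447, 738);  13447² − 332·738² = 1 ✓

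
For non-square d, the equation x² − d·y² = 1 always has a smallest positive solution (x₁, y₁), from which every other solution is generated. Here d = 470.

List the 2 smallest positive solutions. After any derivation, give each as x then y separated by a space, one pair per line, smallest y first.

[21; 1,2,8,2,1,42] for √470; ℓ=6 ⇒ convergent index 5
a_0=21:  p_0=21·1+0=21,  q_0=21·0+1=1
a_1=1:  p_1=1·21+1=22,  q_1=1·1+0=1
…
a_3=8:  p_3=8·65+22=542,  q_3=8·3+1=25
a_4=2:  p_4=2·542+65=1149,  q_4=2·25+3=53
a_5=1:  p_5=1·1149+542=1691,  q_5=1·53+25=78
(x₁, y₁) = (1691, 78);  1691² − 470·78² = 1 ✓
k=2:  x_2 = 1691·1691+470·78·78 = 5718961,  y_2 = 1691·78+78·1691 = 263796

1691 78
5718961 263796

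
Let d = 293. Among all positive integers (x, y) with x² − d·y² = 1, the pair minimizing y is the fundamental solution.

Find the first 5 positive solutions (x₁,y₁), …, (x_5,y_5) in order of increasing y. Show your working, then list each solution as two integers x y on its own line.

12320649 719780
303596783562401 17736313474440
7481018815602612315849 437045785745090703340
184342013978870716056521769601 10769375446188914321717060880
4542426500373511536803322165613266249 265371389643423565052112223737518900

d=293: √d = [17; 8,1,1,8,34] (ℓ=5, odd), read p_9/q_9
i=0: a=17 ⇒ p=17, q=1
…
i=3: a=1 ⇒ p=291, q=17
i=4: a=8 ⇒ p=2482, q=145
i=5: a=34 ⇒ p=84679, q=4947
…
i=7: a=1 ⇒ p=764593, q=44668
i=8: a=1 ⇒ p=1444507, q=84389
i=9: a=8 ⇒ p=12320649, q=719780
→ (12320649, 719780).  Check: 12320649²=151798391781201, 293·719780²=151798391781200, difference 1.
(x_2, y_2) = (12320649·12320649 + 293·719780·719780, 12320649·719780 + 719780·12320649) = (303596783562401, 17736313474440)
(x_3, y_3) = (12320649·303596783562401 + 293·719780·17736313474440, 12320649·17736313474440 + 719780·303596783562401) = (7481018815602612315849, 437045785745090703340)
(x_4, y_4) = (12320649·7481018815602612315849 + 293·719780·437045785745090703340, 12320649·437045785745090703340 + 719780·7481018815602612315849) = (184342013978870716056521769601, 10769375446188914321717060880)
(x_5, y_5) = (12320649·184342013978870716056521769601 + 293·719780·10769375446188914321717060880, 12320649·10769375446188914321717060880 + 719780·184342013978870716056521769601) = (4542426500373511536803322165613266249, 265371389643423565052112223737518900)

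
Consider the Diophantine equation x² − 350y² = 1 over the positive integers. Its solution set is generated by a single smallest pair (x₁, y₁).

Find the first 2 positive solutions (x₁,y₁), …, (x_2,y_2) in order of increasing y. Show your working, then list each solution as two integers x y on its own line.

449 24
403201 21552

√350 = [18; 1,2,2,2,1,36, …], period ℓ=6 (even) → k=5
k=0  a_k=18  p_k/q_k = 18/1
…
k=3  a_k=2  p_k/q_k = 131/7
k=4  a_k=2  p_k/q_k = 318/17
k=5  a_k=1  p_k/q_k = 449/24
fundamental: x₁=449, y₁=24  (since 201601 − 350·576 = 1)
k=2:  x_2 = 449·449+350·24·24 = 403201,  y_2 = 449·24+24·449 = 21552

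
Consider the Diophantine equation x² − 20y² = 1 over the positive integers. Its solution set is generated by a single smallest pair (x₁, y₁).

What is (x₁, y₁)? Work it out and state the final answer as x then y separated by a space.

9 2

√20 → a₀=4, period (2,8); ℓ=2 even so k=1
k=0  a_k=4  p_k/q_k = 4/1
k=1  a_k=2  p_k/q_k = 9/2
fundamental: x₁=9, y₁=2  (since 81 − 20·4 = 1)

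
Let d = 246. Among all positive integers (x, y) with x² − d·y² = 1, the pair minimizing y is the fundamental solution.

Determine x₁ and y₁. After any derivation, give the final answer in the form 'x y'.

88805 5662

√246 → a₀=15, period (1,2,5,1,14,1,5,2,1,30); ℓ=10 even so k=9
a_0=15:  p_0=15·1+0=15,  q_0=15·0+1=1
…
a_3=5:  p_3=5·47+16=251,  q_3=5·3+1=16
a_4=1:  p_4=1·251+47=298,  q_4=1·16+3=19
a_5=14:  p_5=14·298+251=4423,  q_5=14·19+16=282
…
a_7=5:  p_7=5·4721+4423=28028,  q_7=5·301+282=1787
a_8=2:  p_8=2·28028+4721=60777,  q_8=2·1787+301=3875
a_9=1:  p_9=1·60777+28028=88805,  q_9=1·3875+1787=5662
(x₁, y₁) = (88805, 5662);  88805² − 246·5662² = 1 ✓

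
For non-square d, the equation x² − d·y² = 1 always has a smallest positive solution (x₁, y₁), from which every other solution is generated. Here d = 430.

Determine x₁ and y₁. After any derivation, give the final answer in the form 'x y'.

√430 → a₀=20, period (1,2,1,3,1,…,2,1,40); ℓ=14 even so k=13
k=0  a_k=20  p_k/q_k = 20/1
k=1  a_k=1  p_k/q_k = 21/1
k=2  a_k=2  p_k/q_k = 62/3
k=3  a_k=1  p_k/q_k = 83/4
k=4  a_k=3  p_k/q_k = 311/15
k=5  a_k=1  p_k/q_k = 394/19
…
k=8  a_k=6  p_k/q_k = 133439/6435
k=9  a_k=1  p_k/q_k = 155233/7486
k=10  a_k=3  p_k/q_k = 599138/28893
k=11  a_k=1  p_k/q_k = 754371/36379
k=12  a_k=2  p_k/q_k = 2107880/101651
k=13  a_k=1  p_k/q_k = 2862251/138030
(x₁, y₁) = (2862251, 138030);  2862251² − 430·138030² = 1 ✓

2862251 138030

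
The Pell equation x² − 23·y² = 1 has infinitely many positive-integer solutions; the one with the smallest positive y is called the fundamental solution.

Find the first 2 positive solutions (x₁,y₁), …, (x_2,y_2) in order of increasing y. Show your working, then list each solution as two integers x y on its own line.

24 5
1151 240

[4; 1,3,1,8] for √23; ℓ=4 ⇒ convergent index 3
step 0: (4, 1)  from 4·(1,0) + (0,1)
…
step 2: (19, 4)  from 3·(5,1) + (4,1)
step 3: (24, 5)  from 1·(19,4) + (5,1)
(x₁, y₁) = (24, 5);  24² − 23·5² = 1 ✓
k=2:  x_2 = 24·24+23·5·5 = 1151,  y_2 = 24·5+5·24 = 240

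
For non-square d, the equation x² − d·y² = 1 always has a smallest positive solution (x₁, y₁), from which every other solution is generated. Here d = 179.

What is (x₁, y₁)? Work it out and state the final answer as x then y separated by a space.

4190210 313191

√179 → a₀=13, period (2,1,1,1,3,…,1,2,26); ℓ=14 even so k=13
i=0: a=13 ⇒ p=13, q=1
i=1: a=2 ⇒ p=27, q=2
…
i=6: a=5 ⇒ p=2047, q=153
…
i=8: a=5 ⇒ p=137042, q=10243
…
i=10: a=1 ⇒ p=575167, q=42990
…
i=12: a=1 ⇒ p=1588459, q=118727
i=13: a=2 ⇒ p=4190210, q=313191
→ (4190210, 313191).  Check: 4190210²=17557859844100, 179·313191²=17557859844099, difference 1.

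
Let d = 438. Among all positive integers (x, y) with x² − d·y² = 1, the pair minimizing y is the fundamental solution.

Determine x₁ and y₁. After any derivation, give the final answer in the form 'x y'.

293 14

[20; 1,12,1,40] for √438; ℓ=4 ⇒ convergent index 3
a_0=20:  p_0=20·1+0=20,  q_0=20·0+1=1
a_1=1:  p_1=1·20+1=21,  q_1=1·1+0=1
a_2=12:  p_2=12·21+20=272,  q_2=12·1+1=13
a_3=1:  p_3=1·272+21=293,  q_3=1·13+1=14
fundamental: x₁=293, y₁=14  (since 85849 − 438·196 = 1)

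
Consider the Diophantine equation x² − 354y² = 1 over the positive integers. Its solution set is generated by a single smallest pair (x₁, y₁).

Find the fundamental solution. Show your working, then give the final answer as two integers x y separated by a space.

258065 13716

√354 = [18; 1,4,2,2,18,2,2,4,1,36, …], period ℓ=10 (even) → k=9
i=0: a=18 ⇒ p=18, q=1
i=1: a=1 ⇒ p=19, q=1
…
i=3: a=2 ⇒ p=207, q=11
…
i=7: a=2 ⇒ p=47771, q=2539
i=8: a=4 ⇒ p=210294, q=11177
i=9: a=1 ⇒ p=258065, q=13716
→ (258065, 13716).  Check: 258065²=66597544225, 354·13716²=66597544224, difference 1.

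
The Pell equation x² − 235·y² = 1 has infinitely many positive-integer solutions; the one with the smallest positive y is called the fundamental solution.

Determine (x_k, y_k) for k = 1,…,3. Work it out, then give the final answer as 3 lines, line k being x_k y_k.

√235 = [15; 3,30, …], period ℓ=2 (even) → k=1
i=0: a=15 ⇒ p=15, q=1
i=1: a=3 ⇒ p=46, q=3
→ (46, 3).  Check: 46²=2116, 235·3²=2115, difference 1.
(x_2, y_2) = (46·46 + 235·3·3, 46·3 + 3·46) = (4231, 276)
(x_3, y_3) = (46·4231 + 235·3·276, 46·276 + 3·4231) = (389206, 25389)

46 3
4231 276
389206 25389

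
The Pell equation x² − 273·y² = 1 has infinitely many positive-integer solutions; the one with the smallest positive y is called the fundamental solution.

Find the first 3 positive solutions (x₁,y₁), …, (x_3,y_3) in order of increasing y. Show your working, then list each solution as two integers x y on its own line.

727 44
1057057 63976
1536960151 93021060

[16; 1,1,10,1,1,32] for √273; ℓ=6 ⇒ convergent index 5
step 0: (16, 1)  from 16·(1,0) + (0,1)
…
step 2: (33, 2)  from 1·(17,1) + (16,1)
step 3: (347, 21)  from 10·(33,2) + (17,1)
step 4: (380, 23)  from 1·(347,21) + (33,2)
step 5: (727, 44)  from 1·(380,23) + (347,21)
→ (727, 44).  Check: 727²=528529, 273·44²=528528, difference 1.
(727+44√273)^2 = 1057057 + 63976√273
(727+44√273)^3 = 1536960151 + 93021060√273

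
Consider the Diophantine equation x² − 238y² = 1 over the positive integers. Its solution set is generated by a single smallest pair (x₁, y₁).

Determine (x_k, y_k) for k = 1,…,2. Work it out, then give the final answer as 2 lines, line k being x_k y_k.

√238 = [15; 2,2,1,14,1,2,2,30, …], period ℓ=8 (even) → k=7
k=0  a_k=15  p_k/q_k = 15/1
…
k=2  a_k=2  p_k/q_k = 77/5
k=3  a_k=1  p_k/q_k = 108/7
k=4  a_k=14  p_k/q_k = 1589/103
k=5  a_k=1  p_k/q_k = 1697/110
k=6  a_k=2  p_k/q_k = 4983/323
k=7  a_k=2  p_k/q_k = 11663/756
(x₁, y₁) = (11663, 756);  11663² − 238·756² = 1 ✓
(x_2, y_2) = (11663·11663 + 238·756·756, 11663·756 + 756·11663) = (272051137, 17634456)

11663 756
272051137 17634456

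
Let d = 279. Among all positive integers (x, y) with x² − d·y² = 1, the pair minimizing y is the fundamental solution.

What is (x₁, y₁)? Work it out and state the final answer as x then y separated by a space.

1520 91

[16; 1,2,2,1,2,2,1,32] for √279; ℓ=8 ⇒ convergent index 7
k=0  a_k=16  p_k/q_k = 16/1
…
k=2  a_k=2  p_k/q_k = 50/3
k=3  a_k=2  p_k/q_k = 117/7
k=4  a_k=1  p_k/q_k = 167/10
…
k=6  a_k=2  p_k/q_k = 1069/64
k=7  a_k=1  p_k/q_k = 1520/91
(x₁, y₁) = (1520, 91);  1520² − 279·91² = 1 ✓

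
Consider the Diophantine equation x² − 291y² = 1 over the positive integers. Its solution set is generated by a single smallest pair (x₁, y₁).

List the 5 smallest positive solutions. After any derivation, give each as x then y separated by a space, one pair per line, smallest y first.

290 17
168199 9860
97555130 5718783
56581807201 3316884280
32817350621450 1923787163617

√291 → a₀=17, period (17,34); ℓ=2 even so k=1
k=0  a_k=17  p_k/q_k = 17/1
k=1  a_k=17  p_k/q_k = 290/17
fundamental: x₁=290, y₁=17  (since 84100 − 291·289 = 1)
(290+17√291)^2 = 168199 + 9860√291
(290+17√291)^3 = 97555130 + 5718783√291
(290+17√291)^4 = 56581807201 + 3316884280√291
(290+17√291)^5 = 32817350621450 + 1923787163617√291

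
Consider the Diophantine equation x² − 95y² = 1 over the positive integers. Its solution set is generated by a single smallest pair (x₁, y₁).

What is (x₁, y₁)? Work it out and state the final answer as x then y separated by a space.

39 4

[9; 1,2,1,18] for √95; ℓ=4 ⇒ convergent index 3
step 0: (9, 1)  from 9·(1,0) + (0,1)
…
step 2: (29, 3)  from 2·(10,1) + (9,1)
step 3: (39, 4)  from 1·(29,3) + (10,1)
(x₁, y₁) = (39, 4);  39² − 95·4² = 1 ✓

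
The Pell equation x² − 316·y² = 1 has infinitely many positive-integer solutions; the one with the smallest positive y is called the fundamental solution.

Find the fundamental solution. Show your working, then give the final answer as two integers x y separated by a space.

12799 720

d=316: √d = [17; 1,3,2,8,2,3,1,34] (ℓ=8, even), read p_7/q_7
i=0: a=17 ⇒ p=17, q=1
i=1: a=1 ⇒ p=18, q=1
i=2: a=3 ⇒ p=71, q=4
…
i=4: a=8 ⇒ p=1351, q=76
…
i=6: a=3 ⇒ p=9937, q=559
i=7: a=1 ⇒ p=12799, q=720
→ (12799, 720).  Check: 12799²=163814401, 316·720²=163814400, difference 1.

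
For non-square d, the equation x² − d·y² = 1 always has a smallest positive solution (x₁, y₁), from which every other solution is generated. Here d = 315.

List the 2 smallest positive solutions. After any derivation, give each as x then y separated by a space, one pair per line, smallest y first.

71 4
10081 568

√315 = [17; 1,2,1,34, …], period ℓ=4 (even) → k=3
step 0: (17, 1)  from 17·(1,0) + (0,1)
step 1: (18, 1)  from 1·(17,1) + (1,0)
step 2: (53, 3)  from 2·(18,1) + (17,1)
step 3: (71, 4)  from 1·(53,3) + (18,1)
fundamental: x₁=71, y₁=4  (since 5041 − 315·16 = 1)
(x_2, y_2) = (71·71 + 315·4·4, 71·4 + 4·71) = (10081, 568)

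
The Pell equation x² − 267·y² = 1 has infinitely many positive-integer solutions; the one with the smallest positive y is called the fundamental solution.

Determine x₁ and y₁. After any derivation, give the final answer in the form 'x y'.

2402 147

√267 = [16; 2,1,15,1,2,32, …], period ℓ=6 (even) → k=5
k=0  a_k=16  p_k/q_k = 16/1
k=1  a_k=2  p_k/q_k = 33/2
k=2  a_k=1  p_k/q_k = 49/3
k=3  a_k=15  p_k/q_k = 768/47
k=4  a_k=1  p_k/q_k = 817/50
k=5  a_k=2  p_k/q_k = 2402/147
(x₁, y₁) = (2402, 147);  2402² − 267·147² = 1 ✓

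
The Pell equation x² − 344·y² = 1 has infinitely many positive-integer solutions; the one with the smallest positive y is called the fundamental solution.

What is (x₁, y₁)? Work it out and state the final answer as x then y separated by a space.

10405 561

[18; 1,1,4,1,3,1,4,1,1,36] for √344; ℓ=10 ⇒ convergent index 9
k=0  a_k=18  p_k/q_k = 18/1
…
k=3  a_k=4  p_k/q_k = 167/9
…
k=8  a_k=1  p_k/q_k = 5694/307
k=9  a_k=1  p_k/q_k = 10405/561
(x₁, y₁) = (10405, 561);  10405² − 344·561² = 1 ✓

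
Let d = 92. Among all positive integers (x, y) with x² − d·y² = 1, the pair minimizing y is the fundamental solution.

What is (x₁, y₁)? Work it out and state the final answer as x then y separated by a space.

1151 120

√92 → a₀=9, period (1,1,2,4,2,1,1,18); ℓ=8 even so k=7
k=0  a_k=9  p_k/q_k = 9/1
k=1  a_k=1  p_k/q_k = 10/1
k=2  a_k=1  p_k/q_k = 19/2
k=3  a_k=2  p_k/q_k = 48/5
…
k=5  a_k=2  p_k/q_k = 470/49
k=6  a_k=1  p_k/q_k = 681/71
k=7  a_k=1  p_k/q_k = 1151/120
(x₁, y₁) = (1151, 120);  1151² − 92·120² = 1 ✓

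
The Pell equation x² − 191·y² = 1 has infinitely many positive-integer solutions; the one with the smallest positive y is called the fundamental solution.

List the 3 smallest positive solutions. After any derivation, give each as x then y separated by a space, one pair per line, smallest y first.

√191 → a₀=13, period (1,4,1,1,3,…,4,1,26); ℓ=16 even so k=15
i=0: a=13 ⇒ p=13, q=1
i=1: a=1 ⇒ p=14, q=1
i=2: a=4 ⇒ p=69, q=5
i=3: a=1 ⇒ p=83, q=6
i=4: a=1 ⇒ p=152, q=11
…
i=6: a=2 ⇒ p=1230, q=89
…
i=9: a=2 ⇒ p=83433, q=6037
i=10: a=2 ⇒ p=207083, q=14984
i=11: a=3 ⇒ p=704682, q=50989
i=12: a=1 ⇒ p=911765, q=65973
i=13: a=1 ⇒ p=1616447, q=116962
i=14: a=4 ⇒ p=7377553, q=533821
i=15: a=1 ⇒ p=8994000, q=650783
(x₁, y₁) = (8994000, 650783);  8994000² − 191·650783² = 1 ✓
k=2:  x_2 = 8994000·8994000+191·650783·650783 = 161784071999999,  y_2 = 8994000·650783+650783·8994000 = 11706284604000
k=3:  x_3 = 8994000·161784071999999+191·650783·11706284604000 = 2910171887135973018000,  y_3 = 8994000·11706284604000+650783·161784071999999 = 210572647456751349217

8994000 650783
161784071999999 11706284604000
2910171887135973018000 210572647456751349217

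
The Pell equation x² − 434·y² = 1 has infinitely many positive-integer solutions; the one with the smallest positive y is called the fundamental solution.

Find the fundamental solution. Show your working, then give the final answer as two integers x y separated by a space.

125 6

d=434: √d = [20; 1,4,1,40] (ℓ=4, even), read p_3/q_3
k=0  a_k=20  p_k/q_k = 20/1
…
k=2  a_k=4  p_k/q_k = 104/5
k=3  a_k=1  p_k/q_k = 125/6
(x₁, y₁) = (125, 6);  125² − 434·6² = 1 ✓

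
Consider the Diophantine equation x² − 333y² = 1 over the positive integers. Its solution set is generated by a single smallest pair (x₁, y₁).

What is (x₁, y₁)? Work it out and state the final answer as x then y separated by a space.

d=333: √d = [18; 4,36] (ℓ=2, even), read p_1/q_1
step 0: (18, 1)  from 18·(1,0) + (0,1)
step 1: (73, 4)  from 4·(18,1) + (1,0)
fundamental: x₁=73, y₁=4  (since 5329 − 333·16 = 1)

73 4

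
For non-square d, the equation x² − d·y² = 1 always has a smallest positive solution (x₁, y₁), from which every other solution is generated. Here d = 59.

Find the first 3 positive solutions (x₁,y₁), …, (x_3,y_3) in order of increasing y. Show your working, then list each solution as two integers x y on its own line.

d=59: √d = [7; 1,2,7,2,1,14] (ℓ=6, even), read p_5/q_5
k=0  a_k=7  p_k/q_k = 7/1
…
k=4  a_k=2  p_k/q_k = 361/47
k=5  a_k=1  p_k/q_k = 530/69
→ (530, 69).  Check: 530²=280900, 59·69²=280899, difference 1.
n=2: (530,69)∘(530,69) = (530·530+59·69·69, 530·69+69·530) = (561799,73140)
n=3: (561799,73140)∘(530,69) = (530·561799+59·69·73140, 530·73140+69·561799) = (595506410,77528331)

530 69
561799 73140
595506410 77528331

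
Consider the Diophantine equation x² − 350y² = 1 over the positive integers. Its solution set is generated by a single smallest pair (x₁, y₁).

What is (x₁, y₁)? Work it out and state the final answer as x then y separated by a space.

d=350: √d = [18; 1,2,2,2,1,36] (ℓ=6, even), read p_5/q_5
step 0: (18, 1)  from 18·(1,0) + (0,1)
…
step 2: (56, 3)  from 2·(19,1) + (18,1)
step 3: (131, 7)  from 2·(56,3) + (19,1)
step 4: (318, 17)  from 2·(131,7) + (56,3)
step 5: (449, 24)  from 1·(318,17) + (131,7)
→ (449, 24).  Check: 449²=201601, 350·24²=201600, difference 1.

449 24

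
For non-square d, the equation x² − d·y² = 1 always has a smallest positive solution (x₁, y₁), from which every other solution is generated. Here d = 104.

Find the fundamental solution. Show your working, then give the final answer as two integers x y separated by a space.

d=104: √d = [10; 5,20] (ℓ=2, even), read p_1/q_1
a_0=10:  p_0=10·1+0=10,  q_0=10·0+1=1
a_1=5:  p_1=5·10+1=51,  q_1=5·1+0=5
→ (51, 5).  Check: 51²=2601, 104·5²=2600, difference 1.

51 5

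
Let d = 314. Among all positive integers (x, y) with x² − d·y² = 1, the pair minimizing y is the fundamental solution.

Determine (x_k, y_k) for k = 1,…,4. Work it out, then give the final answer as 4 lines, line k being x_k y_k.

392499 22150
308110930001 17387705700
241866463828532499 13649314199066450
189864690372162243720001 10714684347621377411400

√314 = [17; 1,2,1,1,2,1,34, …], period ℓ=7 (odd) → k=13
i=0: a=17 ⇒ p=17, q=1
…
i=3: a=1 ⇒ p=71, q=4
…
i=5: a=2 ⇒ p=319, q=18
…
i=12: a=2 ⇒ p=282617, q=15949
i=13: a=1 ⇒ p=392499, q=22150
fundamental: x₁=392499, y₁=22150  (since 154055465001 − 314·490622500 = 1)
k=2:  x_2 = 392499·392499+314·22150·22150 = 308110930001,  y_2 = 392499·22150+22150·392499 = 17387705700
k=3:  x_3 = 392499·308110930001+314·22150·17387705700 = 241866463828532499,  y_3 = 392499·17387705700+22150·308110930001 = 13649314199066450
k=4:  x_4 = 392499·241866463828532499+314·22150·13649314199066450 = 189864690372162243720001,  y_4 = 392499·13649314199066450+22150·241866463828532499 = 10714684347621377411400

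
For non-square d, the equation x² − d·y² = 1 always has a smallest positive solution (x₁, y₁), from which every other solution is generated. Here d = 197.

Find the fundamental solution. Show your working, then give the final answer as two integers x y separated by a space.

[14; 28] for √197; ℓ=1 ⇒ convergent index 1
k=0  a_k=14  p_k/q_k = 14/1
k=1  a_k=28  p_k/q_k = 393/28
(x₁, y₁) = (393, 28);  393² − 197·28² = 1 ✓

393 28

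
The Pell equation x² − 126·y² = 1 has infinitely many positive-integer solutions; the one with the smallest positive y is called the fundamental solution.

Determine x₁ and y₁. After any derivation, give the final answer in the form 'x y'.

d=126: √d = [11; 4,2,4,22] (ℓ=4, even), read p_3/q_3
step 0: (11, 1)  from 11·(1,0) + (0,1)
step 1: (45, 4)  from 4·(11,1) + (1,0)
step 2: (101, 9)  from 2·(45,4) + (11,1)
step 3: (449, 40)  from 4·(101,9) + (45,4)
fundamental: x₁=449, y₁=40  (since 201601 − 126·1600 = 1)

449 40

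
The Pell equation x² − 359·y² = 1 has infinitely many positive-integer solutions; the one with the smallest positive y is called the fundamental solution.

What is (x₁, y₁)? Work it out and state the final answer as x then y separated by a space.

360 19

√359 → a₀=18, period (1,17,1,36); ℓ=4 even so k=3
k=0  a_k=18  p_k/q_k = 18/1
k=1  a_k=1  p_k/q_k = 19/1
k=2  a_k=17  p_k/q_k = 341/18
k=3  a_k=1  p_k/q_k = 360/19
fundamental: x₁=360, y₁=19  (since 129600 − 359·361 = 1)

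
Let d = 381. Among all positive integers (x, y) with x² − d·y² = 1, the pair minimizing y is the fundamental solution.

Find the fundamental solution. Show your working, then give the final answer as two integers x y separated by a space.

[19; 1,1,12,1,1,38] for √381; ℓ=6 ⇒ convergent index 5
a_0=19:  p_0=19·1+0=19,  q_0=19·0+1=1
a_1=1:  p_1=1·19+1=20,  q_1=1·1+0=1
a_2=1:  p_2=1·20+19=39,  q_2=1·1+1=2
a_3=12:  p_3=12·39+20=488,  q_3=12·2+1=25
a_4=1:  p_4=1·488+39=527,  q_4=1·25+2=27
a_5=1:  p_5=1·527+488=1015,  q_5=1·27+25=52
fundamental: x₁=1015, y₁=52  (since 1030225 − 381·2704 = 1)

1015 52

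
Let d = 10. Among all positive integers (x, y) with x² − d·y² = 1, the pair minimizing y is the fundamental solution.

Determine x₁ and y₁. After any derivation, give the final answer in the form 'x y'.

[3; 6] for √10; ℓ=1 ⇒ convergent index 1
step 0: (3, 1)  from 3·(1,0) + (0,1)
step 1: (19, 6)  from 6·(3,1) + (1,0)
fundamental: x₁=19, y₁=6  (since 361 − 10·36 = 1)

19 6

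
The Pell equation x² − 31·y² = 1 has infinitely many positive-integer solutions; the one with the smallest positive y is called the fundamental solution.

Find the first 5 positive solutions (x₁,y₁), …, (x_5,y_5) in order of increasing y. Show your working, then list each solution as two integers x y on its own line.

√31 → a₀=5, period (1,1,3,5,3,1,1,10); ℓ=8 even so k=7
step 0: (5, 1)  from 5·(1,0) + (0,1)
step 1: (6, 1)  from 1·(5,1) + (1,0)
…
step 3: (39, 7)  from 3·(11,2) + (6,1)
…
step 6: (863, 155)  from 1·(657,118) + (206,37)
step 7: (1520, 273)  from 1·(863,155) + (657,118)
(x₁, y₁) = (1520, 273);  1520² − 31·273² = 1 ✓
(x_2, y_2) = (1520·1520 + 31·273·273, 1520·273 + 273·1520) = (4620799, 829920)
(x_3, y_3) = (1520·4620799 + 31·273·829920, 1520·829920 + 273·4620799) = (14047227440, 2522956527)
(x_4, y_4) = (1520·14047227440 + 31·273·2522956527, 1520·2522956527 + 273·14047227440) = (42703566796801, 7669787012160)
(x_5, y_5) = (1520·42703566796801 + 31·273·7669787012160, 1520·7669787012160 + 273·42703566796801) = (129818829015047600, 23316149994009873)

1520 273
4620799 829920
14047227440 2522956527
42703566796801 7669787012160
129818829015047600 23316149994009873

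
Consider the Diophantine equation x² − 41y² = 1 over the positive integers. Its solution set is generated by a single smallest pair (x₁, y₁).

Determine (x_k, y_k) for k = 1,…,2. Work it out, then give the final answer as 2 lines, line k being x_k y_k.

d=41: √d = [6; 2,2,12] (ℓ=3, odd), read p_5/q_5
k=0  a_k=6  p_k/q_k = 6/1
k=1  a_k=2  p_k/q_k = 13/2
…
k=4  a_k=2  p_k/q_k = 826/129
k=5  a_k=2  p_k/q_k = 2049/320
fundamental: x₁=2049, y₁=320  (since 4198401 − 41·102400 = 1)
k=2:  x_2 = 2049·2049+41·320·320 = 8396801,  y_2 = 2049·320+320·2049 = 1311360

2049 320
8396801 1311360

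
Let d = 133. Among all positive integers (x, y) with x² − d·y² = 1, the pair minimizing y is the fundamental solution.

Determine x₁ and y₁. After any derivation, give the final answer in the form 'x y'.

2588599 224460

[11; 1,1,7,5,1,…,1,1,22] for √133; ℓ=16 ⇒ convergent index 15
a_0=11:  p_0=11·1+0=11,  q_0=11·0+1=1
a_1=1:  p_1=1·11+1=12,  q_1=1·1+0=1
…
a_3=7:  p_3=7·23+12=173,  q_3=7·2+1=15
a_4=5:  p_4=5·173+23=888,  q_4=5·15+2=77
a_5=1:  p_5=1·888+173=1061,  q_5=1·77+15=92
…
a_7=1:  p_7=1·1949+1061=3010,  q_7=1·169+92=261
…
a_9=1:  p_9=1·7969+3010=10979,  q_9=1·691+261=952
a_10=1:  p_10=1·10979+7969=18948,  q_10=1·952+691=1643
a_11=1:  p_11=1·18948+10979=29927,  q_11=1·1643+952=2595
…
a_14=1:  p_14=1·1210008+168583=1378591,  q_14=1·104921+14618=119539
a_15=1:  p_15=1·1378591+1210008=2588599,  q_15=1·119539+104921=224460
fundamental: x₁=2588599, y₁=224460  (since 6700844782801 − 133·50382291600 = 1)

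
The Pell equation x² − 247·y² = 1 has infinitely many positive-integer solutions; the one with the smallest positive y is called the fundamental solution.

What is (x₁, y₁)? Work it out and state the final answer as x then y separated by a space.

85292 5427

d=247: √d = [15; 1,2,1,1,9,1,9,1,1,2,1,30] (ℓ=12, even), read p_11/q_11
step 0: (15, 1)  from 15·(1,0) + (0,1)
step 1: (16, 1)  from 1·(15,1) + (1,0)
…
step 3: (63, 4)  from 1·(47,3) + (16,1)
step 4: (110, 7)  from 1·(63,4) + (47,3)
step 5: (1053, 67)  from 9·(110,7) + (63,4)
step 6: (1163, 74)  from 1·(1053,67) + (110,7)
step 7: (11520, 733)  from 9·(1163,74) + (1053,67)
step 8: (12683, 807)  from 1·(11520,733) + (1163,74)
step 9: (24203, 1540)  from 1·(12683,807) + (11520,733)
step 10: (61089, 3887)  from 2·(24203,1540) + (12683,807)
step 11: (85292, 5427)  from 1·(61089,3887) + (24203,1540)
→ (85292, 5427).  Check: 85292²=7274725264, 247·5427²=7274725263, difference 1.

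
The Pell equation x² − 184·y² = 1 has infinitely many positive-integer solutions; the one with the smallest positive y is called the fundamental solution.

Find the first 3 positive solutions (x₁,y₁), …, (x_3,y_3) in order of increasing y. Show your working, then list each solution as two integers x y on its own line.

24335 1794
1184384449 87313980
57643991108495 4249571404806

√184 → a₀=13, period (1,1,3,2,1,2,1,2,3,1,1,26); ℓ=12 even so k=11
k=0  a_k=13  p_k/q_k = 13/1
…
k=3  a_k=3  p_k/q_k = 95/7
…
k=5  a_k=1  p_k/q_k = 312/23
k=6  a_k=2  p_k/q_k = 841/62
…
k=10  a_k=1  p_k/q_k = 13741/1013
k=11  a_k=1  p_k/q_k = 24335/1794
→ (24335, 1794).  Check: 24335²=592192225, 184·1794²=592192224, difference 1.
(x_2, y_2) = (24335·24335 + 184·1794·1794, 24335·1794 + 1794·24335) = (1184384449, 87313980)
(x_3, y_3) = (24335·1184384449 + 184·1794·87313980, 24335·87313980 + 1794·1184384449) = (57643991108495, 4249571404806)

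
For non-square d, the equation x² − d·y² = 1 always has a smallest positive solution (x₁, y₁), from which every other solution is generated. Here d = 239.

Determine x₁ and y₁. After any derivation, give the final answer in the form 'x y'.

6195120 400729

d=239: √d = [15; 2,5,1,2,4,15,4,2,1,5,2,30] (ℓ=12, even), read p_11/q_11
a_0=15:  p_0=15·1+0=15,  q_0=15·0+1=1
…
a_2=5:  p_2=5·31+15=170,  q_2=5·2+1=11
…
a_6=15:  p_6=15·2489+572=37907,  q_6=15·161+37=2452
a_7=4:  p_7=4·37907+2489=154117,  q_7=4·2452+161=9969
…
a_10=5:  p_10=5·500258+346141=2847431,  q_10=5·32359+22390=184185
a_11=2:  p_11=2·2847431+500258=6195120,  q_11=2·184185+32359=400729
→ (6195120, 400729).  Check: 6195120²=38379511814400, 239·400729²=38379511814399, difference 1.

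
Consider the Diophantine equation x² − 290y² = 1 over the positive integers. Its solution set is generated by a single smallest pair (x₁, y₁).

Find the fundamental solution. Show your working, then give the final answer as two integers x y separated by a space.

579 34

[17; 34] for √290; ℓ=1 ⇒ convergent index 1
k=0  a_k=17  p_k/q_k = 17/1
k=1  a_k=34  p_k/q_k = 579/34
fundamental: x₁=579, y₁=34  (since 335241 − 290·1156 = 1)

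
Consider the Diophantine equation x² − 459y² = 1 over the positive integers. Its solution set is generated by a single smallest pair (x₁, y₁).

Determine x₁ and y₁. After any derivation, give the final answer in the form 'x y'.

499850 23331

d=459: √d = [21; 2,2,1,4,21,4,1,2,2,42] (ℓ=10, even), read p_9/q_9
step 0: (21, 1)  from 21·(1,0) + (0,1)
…
step 3: (150, 7)  from 1·(107,5) + (43,2)
step 4: (707, 33)  from 4·(150,7) + (107,5)
…
step 8: (212079, 9899)  from 2·(75692,3533) + (60695,2833)
step 9: (499850, 23331)  from 2·(212079,9899) + (75692,3533)
fundamental: x₁=499850, y₁=23331  (since 249850022500 − 459·544335561 = 1)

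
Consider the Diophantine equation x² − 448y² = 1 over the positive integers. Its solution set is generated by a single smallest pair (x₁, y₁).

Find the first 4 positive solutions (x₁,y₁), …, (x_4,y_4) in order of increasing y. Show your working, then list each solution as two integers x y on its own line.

127 6
32257 1524
8193151 387090
2081028097 98319336

[21; 6,42] for √448; ℓ=2 ⇒ convergent index 1
i=0: a=21 ⇒ p=21, q=1
i=1: a=6 ⇒ p=127, q=6
fundamental: x₁=127, y₁=6  (since 16129 − 448·36 = 1)
(x_2, y_2) = (127·127 + 448·6·6, 127·6 + 6·127) = (32257, 1524)
(x_3, y_3) = (127·32257 + 448·6·1524, 127·1524 + 6·32257) = (8193151, 387090)
(x_4, y_4) = (127·8193151 + 448·6·387090, 127·387090 + 6·8193151) = (2081028097, 98319336)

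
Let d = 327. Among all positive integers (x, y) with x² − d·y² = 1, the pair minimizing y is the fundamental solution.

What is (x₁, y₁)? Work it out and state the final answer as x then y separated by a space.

d=327: √d = [18; 12,36] (ℓ=2, even), read p_1/q_1
k=0  a_k=18  p_k/q_k = 18/1
k=1  a_k=12  p_k/q_k = 217/12
(x₁, y₁) = (217, 12);  217² − 327·12² = 1 ✓

217 12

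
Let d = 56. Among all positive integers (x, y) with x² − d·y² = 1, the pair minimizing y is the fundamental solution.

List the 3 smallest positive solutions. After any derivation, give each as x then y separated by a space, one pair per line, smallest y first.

15 2
449 60
13455 1798

d=56: √d = [7; 2,14] (ℓ=2, even), read p_1/q_1
i=0: a=7 ⇒ p=7, q=1
i=1: a=2 ⇒ p=15, q=2
(x₁, y₁) = (15, 2);  15² − 56·2² = 1 ✓
k=2:  x_2 = 15·15+56·2·2 = 449,  y_2 = 15·2+2·15 = 60
k=3:  x_3 = 15·449+56·2·60 = 13455,  y_3 = 15·60+2·449 = 1798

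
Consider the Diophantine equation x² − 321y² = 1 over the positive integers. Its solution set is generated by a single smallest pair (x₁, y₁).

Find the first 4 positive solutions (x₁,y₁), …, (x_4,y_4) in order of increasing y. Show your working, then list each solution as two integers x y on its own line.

215 12
92449 5160
39752855 2218788
17093635201 954073680

d=321: √d = [17; 1,10,1,34] (ℓ=4, even), read p_3/q_3
i=0: a=17 ⇒ p=17, q=1
i=1: a=1 ⇒ p=18, q=1
i=2: a=10 ⇒ p=197, q=11
i=3: a=1 ⇒ p=215, q=12
fundamental: x₁=215, y₁=12  (since 46225 − 321·144 = 1)
k=2:  x_2 = 215·215+321·12·12 = 92449,  y_2 = 215·12+12·215 = 5160
k=3:  x_3 = 215·92449+321·12·5160 = 39752855,  y_3 = 215·5160+12·92449 = 2218788
k=4:  x_4 = 215·39752855+321·12·2218788 = 17093635201,  y_4 = 215·2218788+12·39752855 = 954073680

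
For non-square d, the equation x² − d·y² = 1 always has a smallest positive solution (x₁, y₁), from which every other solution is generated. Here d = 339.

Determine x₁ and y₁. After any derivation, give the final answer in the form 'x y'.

√339 = [18; 2,2,2,1,17,1,2,2,2,36, …], period ℓ=10 (even) → k=9
a_0=18:  p_0=18·1+0=18,  q_0=18·0+1=1
…
a_2=2:  p_2=2·37+18=92,  q_2=2·2+1=5
a_3=2:  p_3=2·92+37=221,  q_3=2·5+2=12
a_4=1:  p_4=1·221+92=313,  q_4=1·12+5=17
a_5=17:  p_5=17·313+221=5542,  q_5=17·17+12=301
a_6=1:  p_6=1·5542+313=5855,  q_6=1·301+17=318
a_7=2:  p_7=2·5855+5542=17252,  q_7=2·318+301=937
a_8=2:  p_8=2·17252+5855=40359,  q_8=2·937+318=2192
a_9=2:  p_9=2·40359+17252=97970,  q_9=2·2192+937=5321
(x₁, y₁) = (97970, 5321);  97970² − 339·5321² = 1 ✓

97970 5321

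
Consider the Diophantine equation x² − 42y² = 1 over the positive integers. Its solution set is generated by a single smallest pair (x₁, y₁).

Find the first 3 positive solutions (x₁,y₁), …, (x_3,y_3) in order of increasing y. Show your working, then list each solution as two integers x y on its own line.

[6; 2,12] for √42; ℓ=2 ⇒ convergent index 1
step 0: (6, 1)  from 6·(1,0) + (0,1)
step 1: (13, 2)  from 2·(6,1) + (1,0)
→ (13, 2).  Check: 13²=169, 42·2²=168, difference 1.
(x_2, y_2) = (13·13 + 42·2·2, 13·2 + 2·13) = (337, 52)
(x_3, y_3) = (13·337 + 42·2·52, 13·52 + 2·337) = (8749, 1350)

13 2
337 52
8749 1350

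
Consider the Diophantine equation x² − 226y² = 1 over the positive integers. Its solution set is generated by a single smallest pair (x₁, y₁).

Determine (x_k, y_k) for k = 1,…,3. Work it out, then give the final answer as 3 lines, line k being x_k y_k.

451 30
406801 27060
366934051 24408090

d=226: √d = [15; 30] (ℓ=1, odd), read p_1/q_1
i=0: a=15 ⇒ p=15, q=1
i=1: a=30 ⇒ p=451, q=30
fundamental: x₁=451, y₁=30  (since 203401 − 226·900 = 1)
(451+30√226)^2 = 406801 + 27060√226
(451+30√226)^3 = 366934051 + 24408090√226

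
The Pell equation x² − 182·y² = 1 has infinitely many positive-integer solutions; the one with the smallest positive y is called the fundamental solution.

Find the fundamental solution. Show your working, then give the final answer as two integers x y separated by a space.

√182 = [13; 2,26, …], period ℓ=2 (even) → k=1
i=0: a=13 ⇒ p=13, q=1
i=1: a=2 ⇒ p=27, q=2
→ (27, 2).  Check: 27²=729, 182·2²=728, difference 1.

27 2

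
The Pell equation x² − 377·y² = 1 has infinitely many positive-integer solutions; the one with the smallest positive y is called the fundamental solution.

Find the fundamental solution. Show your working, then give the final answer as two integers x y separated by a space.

233 12

√377 = [19; 2,2,2,38, …], period ℓ=4 (even) → k=3
a_0=19:  p_0=19·1+0=19,  q_0=19·0+1=1
a_1=2:  p_1=2·19+1=39,  q_1=2·1+0=2
a_2=2:  p_2=2·39+19=97,  q_2=2·2+1=5
a_3=2:  p_3=2·97+39=233,  q_3=2·5+2=12
(x₁, y₁) = (233, 12);  233² − 377·12² = 1 ✓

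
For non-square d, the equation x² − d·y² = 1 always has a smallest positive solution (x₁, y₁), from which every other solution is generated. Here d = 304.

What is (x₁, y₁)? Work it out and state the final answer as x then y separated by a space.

57799 3315

d=304: √d = [17; 2,3,2,1,1,1,1,1,2,3,2,34] (ℓ=12, even), read p_11/q_11
a_0=17:  p_0=17·1+0=17,  q_0=17·0+1=1
a_1=2:  p_1=2·17+1=35,  q_1=2·1+0=2
…
a_3=2:  p_3=2·122+35=279,  q_3=2·7+2=16
a_4=1:  p_4=1·279+122=401,  q_4=1·16+7=23
…
a_8=1:  p_8=1·1761+1081=2842,  q_8=1·101+62=163
a_9=2:  p_9=2·2842+1761=7445,  q_9=2·163+101=427
a_10=3:  p_10=3·7445+2842=25177,  q_10=3·427+163=1444
a_11=2:  p_11=2·25177+7445=57799,  q_11=2·1444+427=3315
→ (57799, 3315).  Check: 57799²=3340724401, 304·3315²=3340724400, difference 1.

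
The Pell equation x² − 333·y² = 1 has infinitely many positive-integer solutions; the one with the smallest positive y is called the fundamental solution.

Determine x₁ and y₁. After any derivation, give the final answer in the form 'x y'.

d=333: √d = [18; 4,36] (ℓ=2, even), read p_1/q_1
k=0  a_k=18  p_k/q_k = 18/1
k=1  a_k=4  p_k/q_k = 73/4
→ (73, 4).  Check: 73²=5329, 333·4²=5328, difference 1.

73 4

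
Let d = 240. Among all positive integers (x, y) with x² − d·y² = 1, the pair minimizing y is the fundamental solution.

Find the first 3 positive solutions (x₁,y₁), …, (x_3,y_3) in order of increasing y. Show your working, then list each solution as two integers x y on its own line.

31 2
1921 124
119071 7686

√240 → a₀=15, period (2,30); ℓ=2 even so k=1
i=0: a=15 ⇒ p=15, q=1
i=1: a=2 ⇒ p=31, q=2
(x₁, y₁) = (31, 2);  31² − 240·2² = 1 ✓
n=2: (31,2)∘(31,2) = (31·31+240·2·2, 31·2+2·31) = (1921,124)
n=3: (1921,124)∘(31,2) = (31·1921+240·2·124, 31·124+2·1921) = (119071,7686)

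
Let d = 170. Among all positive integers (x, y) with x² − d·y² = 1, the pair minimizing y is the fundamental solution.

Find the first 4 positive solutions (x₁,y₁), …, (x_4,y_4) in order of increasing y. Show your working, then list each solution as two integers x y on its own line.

339 26
229841 17628
155831859 11951758
105653770561 8103274296

d=170: √d = [13; 26] (ℓ=1, odd), read p_1/q_1
k=0  a_k=13  p_k/q_k = 13/1
k=1  a_k=26  p_k/q_k = 339/26
(x₁, y₁) = (339, 26);  339² − 170·26² = 1 ✓
n=2: (339,26)∘(339,26) = (339·339+170·26·26, 339·26+26·339) = (229841,17628)
n=3: (229841,17628)∘(339,26) = (339·229841+170·26·17628, 339·17628+26·229841) = (155831859,11951758)
n=4: (155831859,11951758)∘(339,26) = (339·155831859+170·26·11951758, 339·11951758+26·155831859) = (105653770561,8103274296)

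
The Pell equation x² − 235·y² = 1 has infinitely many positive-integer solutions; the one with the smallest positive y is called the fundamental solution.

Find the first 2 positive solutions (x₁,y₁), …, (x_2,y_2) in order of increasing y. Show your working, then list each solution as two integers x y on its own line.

46 3
4231 276

√235 → a₀=15, period (3,30); ℓ=2 even so k=1
i=0: a=15 ⇒ p=15, q=1
i=1: a=3 ⇒ p=46, q=3
→ (46, 3).  Check: 46²=2116, 235·3²=2115, difference 1.
n=2: (46,3)∘(46,3) = (46·46+235·3·3, 46·3+3·46) = (4231,276)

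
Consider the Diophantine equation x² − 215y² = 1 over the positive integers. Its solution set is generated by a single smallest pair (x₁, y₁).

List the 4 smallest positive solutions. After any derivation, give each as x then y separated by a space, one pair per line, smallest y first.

44 3
3871 264
340604 23229
29969281 2043888

√215 → a₀=14, period (1,1,1,28); ℓ=4 even so k=3
k=0  a_k=14  p_k/q_k = 14/1
…
k=2  a_k=1  p_k/q_k = 29/2
k=3  a_k=1  p_k/q_k = 44/3
fundamental: x₁=44, y₁=3  (since 1936 − 215·9 = 1)
n=2: (44,3)∘(44,3) = (44·44+215·3·3, 44·3+3·44) = (3871,264)
n=3: (3871,264)∘(44,3) = (44·3871+215·3·264, 44·264+3·3871) = (340604,23229)
n=4: (340604,23229)∘(44,3) = (44·340604+215·3·23229, 44·23229+3·340604) = (29969281,2043888)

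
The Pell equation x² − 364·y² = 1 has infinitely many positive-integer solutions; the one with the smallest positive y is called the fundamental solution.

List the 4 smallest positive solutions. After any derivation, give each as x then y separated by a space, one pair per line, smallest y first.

4954951 259710
49103078824801 2573700648420
486606699052048124551 25505121203178395130
4822224700149240710505379201 252753251621617410554928840

[19; 12,1,2,3,1,8,1,3,2,1,12,38] for √364; ℓ=12 ⇒ convergent index 11
i=0: a=19 ⇒ p=19, q=1
…
i=4: a=3 ⇒ p=2423, q=127
i=5: a=1 ⇒ p=3148, q=165
i=6: a=8 ⇒ p=27607, q=1447
i=7: a=1 ⇒ p=30755, q=1612
i=8: a=3 ⇒ p=119872, q=6283
i=9: a=2 ⇒ p=270499, q=14178
i=10: a=1 ⇒ p=390371, q=20461
i=11: a=12 ⇒ p=4954951, q=259710
fundamental: x₁=4954951, y₁=259710  (since 24551539412401 − 364·67449284100 = 1)
k=2:  x_2 = 4954951·4954951+364·259710·259710 = 49103078824801,  y_2 = 4954951·259710+259710·4954951 = 2573700648420
k=3:  x_3 = 4954951·49103078824801+364·259710·2573700648420 = 486606699052048124551,  y_3 = 4954951·2573700648420+259710·49103078824801 = 25505121203178395130
k=4:  x_4 = 4954951·486606699052048124551+364·259710·25505121203178395130 = 4822224700149240710505379201,  y_4 = 4954951·25505121203178395130+259710·486606699052048124551 = 252753251621617410554928840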